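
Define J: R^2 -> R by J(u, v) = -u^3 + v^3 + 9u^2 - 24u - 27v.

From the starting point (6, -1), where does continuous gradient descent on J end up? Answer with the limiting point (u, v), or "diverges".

diverges

J is separable, so gradient descent decouples: u follows -∂J/∂u, v follows -∂J/∂v.
∂J/∂u = -3(u - 4)(u - 2); at u=6 this is -24, so u increases.
∂J/∂v = 3(v - 3)(v + 3); at v=-1 this is -24, so v increases.
The u-coordinate has no critical point in that direction and runs off to infinity.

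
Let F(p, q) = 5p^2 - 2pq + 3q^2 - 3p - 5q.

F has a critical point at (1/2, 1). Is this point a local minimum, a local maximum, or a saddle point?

The Hessian of F is constant: H = [[10, -2], [-2, 6]].
det(H) = 10·6 − (-2)² = 56.
det(H) > 0 and tr(H) = 16 > 0, so H is positive definite and the point is a local minimum.

local minimum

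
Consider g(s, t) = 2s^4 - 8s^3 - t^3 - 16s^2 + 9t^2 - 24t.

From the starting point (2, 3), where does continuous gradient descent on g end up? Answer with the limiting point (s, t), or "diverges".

(4, 2)

g is separable, so gradient descent decouples: s follows -∂g/∂s, t follows -∂g/∂t.
∂g/∂s = 8s(s - 4)(s + 1); at s=2 this is -96, so s increases.
∂g/∂t = -3(t - 4)(t - 2); at t=3 this is 3, so t decreases.
s converges to its nearest critical value 4 (a local min of the s-part); t converges to 2. The iterate converges to (4, 2).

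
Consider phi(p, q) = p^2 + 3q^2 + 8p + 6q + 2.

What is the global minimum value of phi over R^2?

phi(p,q) separates as A(p) + B(q) + 2, so its minimum is min A + min B + 2.
A'(p) = 2p + 8 vanishes at p ∈ {-4}; B'(q) = 6q + 6 vanishes at q ∈ {-1}.
Local minima of A (where A''>0): A(-4)=-16. Local minima of B: B(-1)=-3.
So the global minimum of phi is A(-4) + B(-1) + 2 = -16 − 3 + 2 = -17, attained at (-4, -1).

-17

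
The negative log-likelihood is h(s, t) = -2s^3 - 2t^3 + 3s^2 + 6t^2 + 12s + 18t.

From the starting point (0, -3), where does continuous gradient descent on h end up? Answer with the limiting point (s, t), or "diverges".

(-1, -1)

h is separable, so gradient descent decouples: s follows -∂h/∂s, t follows -∂h/∂t.
∂h/∂s = -6(s - 2)(s + 1); at s=0 this is 12, so s decreases.
∂h/∂t = -6(t - 3)(t + 1); at t=-3 this is -72, so t increases.
s converges to its nearest critical value -1 (a local min of the s-part); t converges to -1. The iterate converges to (-1, -1).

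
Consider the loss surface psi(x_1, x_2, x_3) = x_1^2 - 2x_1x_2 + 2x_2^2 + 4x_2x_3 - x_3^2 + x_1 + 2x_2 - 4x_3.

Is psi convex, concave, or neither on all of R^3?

psi is quadratic, so its Hessian is the constant matrix H = [[2, -2, 0], [-2, 4, 4], [0, 4, -2]].
Leading principal minors: 2, 4, -40.
Neither pattern holds ⇒ H is indefinite ⇒ neither convex nor concave.

neither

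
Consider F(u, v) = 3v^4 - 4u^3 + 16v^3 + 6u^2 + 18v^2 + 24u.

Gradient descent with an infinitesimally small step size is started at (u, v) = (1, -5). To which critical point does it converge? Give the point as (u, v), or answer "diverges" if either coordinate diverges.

F is separable, so gradient descent decouples: u follows -∂F/∂u, v follows -∂F/∂v.
∂F/∂u = -12(u - 2)(u + 1); at u=1 this is 24, so u decreases.
∂F/∂v = 12v(v + 1)(v + 3); at v=-5 this is -480, so v increases.
u converges to its nearest critical value -1 (a local min of the u-part); v converges to -3. The iterate converges to (-1, -3).

(-1, -3)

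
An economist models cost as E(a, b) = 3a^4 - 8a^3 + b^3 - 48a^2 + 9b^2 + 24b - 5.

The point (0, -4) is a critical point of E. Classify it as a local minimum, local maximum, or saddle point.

local maximum

The mixed partial ∂²E/∂a∂b is 0, so the Hessian at any point is diag(E_aa, E_bb) = diag(12(3a^2 - 4a - 8), 6(b + 3)).
At (0, -4): H = diag(-96, -6).
Both eigenvalues are negative, so H is negative definite: a local maximum.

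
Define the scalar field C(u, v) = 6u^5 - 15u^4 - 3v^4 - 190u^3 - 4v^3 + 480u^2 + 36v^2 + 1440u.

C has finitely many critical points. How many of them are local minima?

C separates as a function of u plus a function of v, so ∇C=0 decouples.
∂C/∂u = 30(u - 4)(u - 3)(u + 1)(u + 4) = 0 at u ∈ {-4, -1, 3, 4}; ∂C/∂v = -12v(v - 2)(v + 3) = 0 at v ∈ {-3, 0, 2}.
The Hessian is diagonal: diag(C_uu, C_vv). Second derivatives: C_uu(-4)=-5040, C_uu(-1)=1800, C_uu(3)=-840, C_uu(4)=1200; C_vv(-3)=-180, C_vv(0)=72, C_vv(2)=-120.
Local minima occur where both diagonal entries positive: (-1, 0), (4, 0). Count: 2.

2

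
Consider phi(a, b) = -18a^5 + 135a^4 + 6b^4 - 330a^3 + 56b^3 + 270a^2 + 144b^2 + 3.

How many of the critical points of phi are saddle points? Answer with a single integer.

phi separates as a function of a plus a function of b, so ∇phi=0 decouples.
∂phi/∂a = -90a(a - 3)(a - 2)(a - 1) = 0 at a ∈ {0, 1, 2, 3}; ∂phi/∂b = 24b(b + 3)(b + 4) = 0 at b ∈ {-4, -3, 0}.
The Hessian is diagonal: diag(phi_aa, phi_bb). Second derivatives: phi_aa(0)=540, phi_aa(1)=-180, phi_aa(2)=180, phi_aa(3)=-540; phi_bb(-4)=96, phi_bb(-3)=-72, phi_bb(0)=288.
Saddle points occur where the two diagonal entries have opposite signs: (0, -3), (1, -4), (1, 0), (2, -3), (3, -4), (3, 0). Count: 6.

6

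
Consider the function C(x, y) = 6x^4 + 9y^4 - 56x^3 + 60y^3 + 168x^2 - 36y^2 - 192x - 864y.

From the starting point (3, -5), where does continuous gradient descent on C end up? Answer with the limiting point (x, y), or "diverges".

(4, -4)

C is separable, so gradient descent decouples: x follows -∂C/∂x, y follows -∂C/∂y.
∂C/∂x = 24(x - 4)(x - 2)(x - 1); at x=3 this is -48, so x increases.
∂C/∂y = 36(y - 2)(y + 3)(y + 4); at y=-5 this is -504, so y increases.
x converges to its nearest critical value 4 (a local min of the x-part); y converges to -4. The iterate converges to (4, -4).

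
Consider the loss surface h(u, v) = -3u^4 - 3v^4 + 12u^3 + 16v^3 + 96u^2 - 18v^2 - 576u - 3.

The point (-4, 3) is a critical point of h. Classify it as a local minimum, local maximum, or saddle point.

The mixed partial ∂²h/∂u∂v is 0, so the Hessian at any point is diag(h_uu, h_vv) = diag(12(-3u^2 + 6u + 16), 12(-3v^2 + 8v - 3)).
At (-4, 3): H = diag(-672, -72).
Both eigenvalues are negative, so H is negative definite: a local maximum.

local maximum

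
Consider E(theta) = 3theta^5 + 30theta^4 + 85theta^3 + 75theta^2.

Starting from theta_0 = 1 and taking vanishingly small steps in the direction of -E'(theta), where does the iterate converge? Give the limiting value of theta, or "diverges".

E'(theta) = 15theta(theta + 1)(theta + 2)(theta + 5), so E'(1) = 540.
Gradient descent moves in the -E' direction, i.e. theta is decreasing.
The nearest critical point in that direction is theta = 0, where E'' = 150 > 0 (a local minimum). The iterate converges there.

0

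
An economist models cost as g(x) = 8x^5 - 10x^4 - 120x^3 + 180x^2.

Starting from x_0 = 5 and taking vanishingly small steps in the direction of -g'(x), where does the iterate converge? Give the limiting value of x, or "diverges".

3

g'(x) = 40x(x - 3)(x - 1)(x + 3), so g'(5) = 12800.
Gradient descent moves in the -g' direction, i.e. x is decreasing.
The nearest critical point in that direction is x = 3, where g'' = 1440 > 0 (a local minimum). The iterate converges there.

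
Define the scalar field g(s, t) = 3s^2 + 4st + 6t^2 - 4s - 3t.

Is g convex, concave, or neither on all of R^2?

convex

g is quadratic, so its Hessian is the constant matrix H = [[6, 4], [4, 12]].
det(H) = 56, tr(H) = 18.
det(H) > 0 and tr(H) > 0, so H is positive definite everywhere: convex.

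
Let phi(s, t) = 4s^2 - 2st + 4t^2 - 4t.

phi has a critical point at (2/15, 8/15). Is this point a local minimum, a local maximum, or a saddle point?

local minimum

The Hessian of phi is constant: H = [[8, -2], [-2, 8]].
det(H) = 8·8 − (-2)² = 60.
det(H) > 0 and tr(H) = 16 > 0, so H is positive definite and the point is a local minimum.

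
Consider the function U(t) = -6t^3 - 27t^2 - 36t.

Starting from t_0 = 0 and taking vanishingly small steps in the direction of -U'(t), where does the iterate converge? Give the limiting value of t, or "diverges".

U'(t) = -18(t + 1)(t + 2), so U'(0) = -36.
Gradient descent moves in the -U' direction, i.e. t is increasing.
There is no critical point above t=0, and U' keeps the same sign, so the iterate runs off to +∞.

diverges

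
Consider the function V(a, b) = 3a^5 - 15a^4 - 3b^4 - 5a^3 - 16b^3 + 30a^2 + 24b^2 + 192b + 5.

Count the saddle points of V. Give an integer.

6

V separates as a function of a plus a function of b, so ∇V=0 decouples.
∂V/∂a = 15a(a - 4)(a - 1)(a + 1) = 0 at a ∈ {-1, 0, 1, 4}; ∂V/∂b = -12(b - 2)(b + 2)(b + 4) = 0 at b ∈ {-4, -2, 2}.
The Hessian is diagonal: diag(V_aa, V_bb). Second derivatives: V_aa(-1)=-150, V_aa(0)=60, V_aa(1)=-90, V_aa(4)=900; V_bb(-4)=-144, V_bb(-2)=96, V_bb(2)=-288.
Saddle points occur where the two diagonal entries have opposite signs: (-1, -2), (0, -4), (0, 2), (1, -2), (4, -4), (4, 2). Count: 6.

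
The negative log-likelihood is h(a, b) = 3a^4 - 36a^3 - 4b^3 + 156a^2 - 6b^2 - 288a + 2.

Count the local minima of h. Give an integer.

2

h separates as a function of a plus a function of b, so ∇h=0 decouples.
∂h/∂a = 12(a - 4)(a - 3)(a - 2) = 0 at a ∈ {2, 3, 4}; ∂h/∂b = -12b(b + 1) = 0 at b ∈ {-1, 0}.
The Hessian is diagonal: diag(h_aa, h_bb). Second derivatives: h_aa(2)=24, h_aa(3)=-12, h_aa(4)=24; h_bb(-1)=12, h_bb(0)=-12.
Local minima occur where both diagonal entries positive: (2, -1), (4, -1). Count: 2.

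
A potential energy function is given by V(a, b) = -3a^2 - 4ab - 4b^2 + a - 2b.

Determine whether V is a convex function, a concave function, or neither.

V is quadratic, so its Hessian is the constant matrix H = [[-6, -4], [-4, -8]].
det(H) = 32, tr(H) = -14.
det(H) > 0 and tr(H) < 0, so H is negative definite everywhere: concave.

concave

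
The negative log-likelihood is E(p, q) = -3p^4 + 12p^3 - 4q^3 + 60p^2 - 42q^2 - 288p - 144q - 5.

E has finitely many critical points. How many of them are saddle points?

E separates as a function of p plus a function of q, so ∇E=0 decouples.
∂E/∂p = -12(p - 4)(p - 2)(p + 3) = 0 at p ∈ {-3, 2, 4}; ∂E/∂q = -12(q + 3)(q + 4) = 0 at q ∈ {-4, -3}.
The Hessian is diagonal: diag(E_pp, E_qq). Second derivatives: E_pp(-3)=-420, E_pp(2)=120, E_pp(4)=-168; E_qq(-4)=12, E_qq(-3)=-12.
Saddle points occur where the two diagonal entries have opposite signs: (-3, -4), (2, -3), (4, -4). Count: 3.

3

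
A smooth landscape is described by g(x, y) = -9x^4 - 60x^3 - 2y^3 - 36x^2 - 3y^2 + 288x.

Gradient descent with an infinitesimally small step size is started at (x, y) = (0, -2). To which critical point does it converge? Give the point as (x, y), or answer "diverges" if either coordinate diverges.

(-2, -1)

g is separable, so gradient descent decouples: x follows -∂g/∂x, y follows -∂g/∂y.
∂g/∂x = -36(x - 1)(x + 2)(x + 4); at x=0 this is 288, so x decreases.
∂g/∂y = -6y(y + 1); at y=-2 this is -12, so y increases.
x converges to its nearest critical value -2 (a local min of the x-part); y converges to -1. The iterate converges to (-2, -1).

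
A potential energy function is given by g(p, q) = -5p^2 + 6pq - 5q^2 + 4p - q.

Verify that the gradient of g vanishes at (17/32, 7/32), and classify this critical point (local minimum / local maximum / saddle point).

local maximum

∇g = (-10p + 6q + 4, 6p - 10q - 1); substituting (17/32, 7/32) gives ∇g = (0, 0), so (17/32, 7/32) is indeed a critical point.
The Hessian of g is constant: H = [[-10, 6], [6, -10]].
det(H) = (-10)·(-10) − 6² = 64.
det(H) > 0 and tr(H) = -20 < 0, so H is negative definite and the point is a local maximum.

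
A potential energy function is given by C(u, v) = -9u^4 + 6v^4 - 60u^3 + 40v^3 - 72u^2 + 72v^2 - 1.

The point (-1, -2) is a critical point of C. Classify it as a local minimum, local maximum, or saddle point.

The mixed partial ∂²C/∂u∂v is 0, so the Hessian at any point is diag(C_uu, C_vv) = diag(-36(3u^2 + 10u + 4), 24(3v^2 + 10v + 6)).
At (-1, -2): H = diag(108, -48).
The eigenvalues have opposite signs, so H is indefinite: a saddle point.

saddle point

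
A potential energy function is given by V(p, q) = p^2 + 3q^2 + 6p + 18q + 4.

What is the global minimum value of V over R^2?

V(p,q) separates as A(p) + B(q) + 4, so its minimum is min A + min B + 4.
A'(p) = 2p + 6 vanishes at p ∈ {-3}; B'(q) = 6q + 18 vanishes at q ∈ {-3}.
Local minima of A (where A''>0): A(-3)=-9. Local minima of B: B(-3)=-27.
So the global minimum of V is A(-3) + B(-3) + 4 = -9 − 27 + 4 = -32, attained at (-3, -3).

-32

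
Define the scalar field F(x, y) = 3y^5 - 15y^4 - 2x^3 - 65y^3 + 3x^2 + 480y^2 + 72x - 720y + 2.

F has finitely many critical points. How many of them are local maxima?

F separates as a function of x plus a function of y, so ∇F=0 decouples.
∂F/∂x = -6(x - 4)(x + 3) = 0 at x ∈ {-3, 4}; ∂F/∂y = 15(y - 4)(y - 3)(y - 1)(y + 4) = 0 at y ∈ {-4, 1, 3, 4}.
The Hessian is diagonal: diag(F_xx, F_yy). Second derivatives: F_xx(-3)=42, F_xx(4)=-42; F_yy(-4)=-4200, F_yy(1)=450, F_yy(3)=-210, F_yy(4)=360.
Local maxima occur where both diagonal entries negative: (4, -4), (4, 3). Count: 2.

2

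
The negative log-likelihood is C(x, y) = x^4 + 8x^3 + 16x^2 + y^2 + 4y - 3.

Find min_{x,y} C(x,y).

C(x,y) separates as P(x) + Q(y) − 3, so its minimum is min P + min Q − 3.
P'(x) = 4x(x + 2)(x + 4) vanishes at x ∈ {-4, -2, 0}; Q'(y) = 2y + 4 vanishes at y ∈ {-2}.
Local minima of P (where P''>0): P(-4)=0, P(0)=0. Local minima of Q: Q(-2)=-4.
So the global minimum of C is P(-4) + Q(-2) − 3 = 0 − 4 − 3 = -7, attained at (-4, -2).

-7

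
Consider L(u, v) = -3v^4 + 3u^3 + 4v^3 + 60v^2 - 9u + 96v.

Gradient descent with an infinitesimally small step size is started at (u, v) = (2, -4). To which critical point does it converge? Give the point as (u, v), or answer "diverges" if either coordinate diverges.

diverges

L is separable, so gradient descent decouples: u follows -∂L/∂u, v follows -∂L/∂v.
∂L/∂u = 9(u - 1)(u + 1); at u=2 this is 27, so u decreases.
∂L/∂v = -12(v - 4)(v + 1)(v + 2); at v=-4 this is 576, so v decreases.
The v-coordinate has no critical point in that direction and runs off to infinity.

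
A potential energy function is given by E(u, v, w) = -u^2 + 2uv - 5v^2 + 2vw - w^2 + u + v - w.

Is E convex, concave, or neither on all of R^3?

concave

E is quadratic, so its Hessian is the constant matrix H = [[-2, 2, 0], [2, -10, 2], [0, 2, -2]].
Leading principal minors: -2, 16, -24.
Signs alternate −, +, − ⇒ H ≺ 0 ⇒ concave.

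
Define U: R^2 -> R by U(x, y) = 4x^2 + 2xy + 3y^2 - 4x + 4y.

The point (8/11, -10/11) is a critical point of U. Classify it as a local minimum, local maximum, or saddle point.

local minimum

The Hessian of U is constant: H = [[8, 2], [2, 6]].
det(H) = 8·6 − 2² = 44.
det(H) > 0 and tr(H) = 14 > 0, so H is positive definite and the point is a local minimum.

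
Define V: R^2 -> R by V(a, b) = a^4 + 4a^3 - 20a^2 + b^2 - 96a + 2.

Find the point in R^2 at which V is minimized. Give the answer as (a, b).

V(a,b) separates as P(a) + Q(b) + 2, so its minimum is min P + min Q + 2.
P'(a) = 4(a - 3)(a + 2)(a + 4) vanishes at a ∈ {-4, -2, 3}; Q'(b) = 2b vanishes at b ∈ {0}.
Local minima of P (where P''>0): P(-4)=64, P(3)=-279. Local minima of Q: Q(0)=0.
So the global minimum of V is P(3) + Q(0) + 2 = -279 + 0 + 2 = -277, attained at (3, 0).

(3, 0)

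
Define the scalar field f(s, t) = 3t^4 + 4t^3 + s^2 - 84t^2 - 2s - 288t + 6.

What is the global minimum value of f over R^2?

f(s,t) separates as P(s) + Q(t) + 6, so its minimum is min P + min Q + 6.
P'(s) = 2s - 2 vanishes at s ∈ {1}; Q'(t) = 12(t - 4)(t + 2)(t + 3) vanishes at t ∈ {-3, -2, 4}.
Local minima of P (where P''>0): P(1)=-1. Local minima of Q: Q(-3)=243, Q(4)=-1472.
So the global minimum of f is P(1) + Q(4) + 6 = -1 − 1472 + 6 = -1467, attained at (1, 4).

-1467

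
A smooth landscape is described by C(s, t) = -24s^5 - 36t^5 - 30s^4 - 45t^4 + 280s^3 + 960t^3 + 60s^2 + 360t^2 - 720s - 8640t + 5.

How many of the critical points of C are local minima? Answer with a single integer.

4

C separates as a function of s plus a function of t, so ∇C=0 decouples.
∂C/∂s = -120(s - 2)(s - 1)(s + 1)(s + 3) = 0 at s ∈ {-3, -1, 1, 2}; ∂C/∂t = -180(t - 3)(t - 2)(t + 2)(t + 4) = 0 at t ∈ {-4, -2, 2, 3}.
The Hessian is diagonal: diag(C_ss, C_tt). Second derivatives: C_ss(-3)=4800, C_ss(-1)=-1440, C_ss(1)=960, C_ss(2)=-1800; C_tt(-4)=15120, C_tt(-2)=-7200, C_tt(2)=4320, C_tt(3)=-6300.
Local minima occur where both diagonal entries positive: (-3, -4), (-3, 2), (1, -4), (1, 2). Count: 4.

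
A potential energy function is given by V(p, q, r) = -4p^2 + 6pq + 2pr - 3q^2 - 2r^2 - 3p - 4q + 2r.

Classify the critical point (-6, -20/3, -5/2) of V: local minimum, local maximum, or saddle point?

The Hessian is constant: H = [[-8, 6, 2], [6, -6, 0], [2, 0, -4]].
Leading principal minors: Δ₁ = -8, Δ₂ = 12, Δ₃ = -24.
The minors alternate sign starting negative (−, +, −), so H is negative definite: a local maximum.

local maximum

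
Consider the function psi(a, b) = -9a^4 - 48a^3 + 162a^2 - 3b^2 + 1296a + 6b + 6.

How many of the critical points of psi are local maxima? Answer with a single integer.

2

psi separates as a function of a plus a function of b, so ∇psi=0 decouples.
∂psi/∂a = -36(a - 3)(a + 3)(a + 4) = 0 at a ∈ {-4, -3, 3}; ∂psi/∂b = -6(b - 1) = 0 at b ∈ {1}.
The Hessian is diagonal: diag(psi_aa, psi_bb). Second derivatives: psi_aa(-4)=-252, psi_aa(-3)=216, psi_aa(3)=-1512; psi_bb(1)=-6.
Local maxima occur where both diagonal entries negative: (-4, 1), (3, 1). Count: 2.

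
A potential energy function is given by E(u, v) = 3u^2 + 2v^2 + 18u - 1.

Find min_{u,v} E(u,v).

E(u,v) separates as P(u) + Q(v) − 1, so its minimum is min P + min Q − 1.
P'(u) = 6u + 18 vanishes at u ∈ {-3}; Q'(v) = 4v vanishes at v ∈ {0}.
Local minima of P (where P''>0): P(-3)=-27. Local minima of Q: Q(0)=0.
So the global minimum of E is P(-3) + Q(0) − 1 = -27 + 0 − 1 = -28, attained at (-3, 0).

-28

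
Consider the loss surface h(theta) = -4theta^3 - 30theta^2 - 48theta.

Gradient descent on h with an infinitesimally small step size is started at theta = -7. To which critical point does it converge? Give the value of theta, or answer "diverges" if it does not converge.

h'(theta) = -12(theta + 1)(theta + 4), so h'(-7) = -216.
Gradient descent moves in the -h' direction, i.e. theta is increasing.
The nearest critical point in that direction is theta = -4, where h'' = 36 > 0 (a local minimum). The iterate converges there.

-4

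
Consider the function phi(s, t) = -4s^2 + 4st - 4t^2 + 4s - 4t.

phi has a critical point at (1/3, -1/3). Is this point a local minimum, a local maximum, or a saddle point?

The Hessian of phi is constant: H = [[-8, 4], [4, -8]].
det(H) = (-8)·(-8) − 4² = 48.
det(H) > 0 and tr(H) = -16 < 0, so H is negative definite and the point is a local maximum.

local maximum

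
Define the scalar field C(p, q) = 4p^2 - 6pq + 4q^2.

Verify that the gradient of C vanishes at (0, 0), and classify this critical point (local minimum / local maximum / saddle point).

local minimum

∇C = (8p - 6q, -6p + 8q); substituting (0, 0) gives ∇C = (0, 0), so (0, 0) is indeed a critical point.
The Hessian of C is constant: H = [[8, -6], [-6, 8]].
det(H) = 8·8 − (-6)² = 28.
det(H) > 0 and tr(H) = 16 > 0, so H is positive definite and the point is a local minimum.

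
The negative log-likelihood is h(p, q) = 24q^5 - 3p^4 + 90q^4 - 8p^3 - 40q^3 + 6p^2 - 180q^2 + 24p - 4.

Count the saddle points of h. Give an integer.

h separates as a function of p plus a function of q, so ∇h=0 decouples.
∂h/∂p = -12(p - 1)(p + 1)(p + 2) = 0 at p ∈ {-2, -1, 1}; ∂h/∂q = 120q(q - 1)(q + 1)(q + 3) = 0 at q ∈ {-3, -1, 0, 1}.
The Hessian is diagonal: diag(h_pp, h_qq). Second derivatives: h_pp(-2)=-36, h_pp(-1)=24, h_pp(1)=-72; h_qq(-3)=-2880, h_qq(-1)=480, h_qq(0)=-360, h_qq(1)=960.
Saddle points occur where the two diagonal entries have opposite signs: (-2, -1), (-2, 1), (-1, -3), (-1, 0), (1, -1), (1, 1). Count: 6.

6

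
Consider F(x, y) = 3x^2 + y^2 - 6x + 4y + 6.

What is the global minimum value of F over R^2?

-1

F(x,y) separates as P(x) + Q(y) + 6, so its minimum is min P + min Q + 6.
P'(x) = 6x - 6 vanishes at x ∈ {1}; Q'(y) = 2y + 4 vanishes at y ∈ {-2}.
Local minima of P (where P''>0): P(1)=-3. Local minima of Q: Q(-2)=-4.
So the global minimum of F is P(1) + Q(-2) + 6 = -3 − 4 + 6 = -1, attained at (1, -2).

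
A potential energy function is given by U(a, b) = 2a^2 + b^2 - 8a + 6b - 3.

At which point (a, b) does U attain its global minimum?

(2, -3)

U(a,b) separates as P(a) + Q(b) − 3, so its minimum is min P + min Q − 3.
P'(a) = 4a - 8 vanishes at a ∈ {2}; Q'(b) = 2b + 6 vanishes at b ∈ {-3}.
Local minima of P (where P''>0): P(2)=-8. Local minima of Q: Q(-3)=-9.
So the global minimum of U is P(2) + Q(-3) − 3 = -8 − 9 − 3 = -20, attained at (2, -3).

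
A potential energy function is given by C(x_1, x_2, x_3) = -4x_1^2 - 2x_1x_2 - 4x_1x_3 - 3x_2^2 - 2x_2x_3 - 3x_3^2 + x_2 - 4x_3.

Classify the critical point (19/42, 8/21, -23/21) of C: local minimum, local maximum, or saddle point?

local maximum

The Hessian is constant: H = [[-8, -2, -4], [-2, -6, -2], [-4, -2, -6]].
Leading principal minors: Δ₁ = -8, Δ₂ = 44, Δ₃ = -168.
The minors alternate sign starting negative (−, +, −), so H is negative definite: a local maximum.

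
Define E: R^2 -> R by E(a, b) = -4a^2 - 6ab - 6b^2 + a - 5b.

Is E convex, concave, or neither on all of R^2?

E is quadratic, so its Hessian is the constant matrix H = [[-8, -6], [-6, -12]].
det(H) = 60, tr(H) = -20.
det(H) > 0 and tr(H) < 0, so H is negative definite everywhere: concave.

concave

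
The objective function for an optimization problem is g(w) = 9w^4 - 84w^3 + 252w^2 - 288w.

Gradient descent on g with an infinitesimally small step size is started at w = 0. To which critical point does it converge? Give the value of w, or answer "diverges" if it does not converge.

1

g'(w) = 36(w - 4)(w - 2)(w - 1), so g'(0) = -288.
Gradient descent moves in the -g' direction, i.e. w is increasing.
The nearest critical point in that direction is w = 1, where g'' = 108 > 0 (a local minimum). The iterate converges there.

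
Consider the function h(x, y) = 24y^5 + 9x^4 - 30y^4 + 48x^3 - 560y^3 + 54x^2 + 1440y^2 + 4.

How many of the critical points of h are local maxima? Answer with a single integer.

h separates as a function of x plus a function of y, so ∇h=0 decouples.
∂h/∂x = 36x(x + 1)(x + 3) = 0 at x ∈ {-3, -1, 0}; ∂h/∂y = 120y(y - 3)(y - 2)(y + 4) = 0 at y ∈ {-4, 0, 2, 3}.
The Hessian is diagonal: diag(h_xx, h_yy). Second derivatives: h_xx(-3)=216, h_xx(-1)=-72, h_xx(0)=108; h_yy(-4)=-20160, h_yy(0)=2880, h_yy(2)=-1440, h_yy(3)=2520.
Local maxima occur where both diagonal entries negative: (-1, -4), (-1, 2). Count: 2.

2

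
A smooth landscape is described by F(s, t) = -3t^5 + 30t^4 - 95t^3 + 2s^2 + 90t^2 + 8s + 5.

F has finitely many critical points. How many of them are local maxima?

F separates as a function of s plus a function of t, so ∇F=0 decouples.
∂F/∂s = 4(s + 2) = 0 at s ∈ {-2}; ∂F/∂t = -15t(t - 4)(t - 3)(t - 1) = 0 at t ∈ {0, 1, 3, 4}.
The Hessian is diagonal: diag(F_ss, F_tt). Second derivatives: F_ss(-2)=4; F_tt(0)=180, F_tt(1)=-90, F_tt(3)=90, F_tt(4)=-180.
Local maxima occur where both diagonal entries negative: none. Count: 0.

0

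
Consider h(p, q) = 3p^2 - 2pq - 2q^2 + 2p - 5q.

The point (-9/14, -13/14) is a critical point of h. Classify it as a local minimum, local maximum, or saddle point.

The Hessian of h is constant: H = [[6, -2], [-2, -4]].
det(H) = 6·(-4) − (-2)² = -28.
Since det(H) < 0, H is indefinite and the critical point is a saddle point.

saddle point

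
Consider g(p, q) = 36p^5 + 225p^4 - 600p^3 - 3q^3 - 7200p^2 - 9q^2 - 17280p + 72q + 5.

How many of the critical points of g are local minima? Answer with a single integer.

2

g separates as a function of p plus a function of q, so ∇g=0 decouples.
∂g/∂p = 180(p - 4)(p + 2)(p + 3)(p + 4) = 0 at p ∈ {-4, -3, -2, 4}; ∂g/∂q = -9(q - 2)(q + 4) = 0 at q ∈ {-4, 2}.
The Hessian is diagonal: diag(g_pp, g_qq). Second derivatives: g_pp(-4)=-2880, g_pp(-3)=1260, g_pp(-2)=-2160, g_pp(4)=60480; g_qq(-4)=54, g_qq(2)=-54.
Local minima occur where both diagonal entries positive: (-3, -4), (4, -4). Count: 2.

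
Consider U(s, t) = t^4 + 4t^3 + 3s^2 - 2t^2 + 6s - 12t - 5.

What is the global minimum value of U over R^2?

-17

U(s,t) separates as P(s) + Q(t) − 5, so its minimum is min P + min Q − 5.
P'(s) = 6s + 6 vanishes at s ∈ {-1}; Q'(t) = 4(t - 1)(t + 1)(t + 3) vanishes at t ∈ {-3, -1, 1}.
Local minima of P (where P''>0): P(-1)=-3. Local minima of Q: Q(-3)=-9, Q(1)=-9.
So the global minimum of U is P(-1) + Q(-3) − 5 = -3 − 9 − 5 = -17, attained at (-1, -3).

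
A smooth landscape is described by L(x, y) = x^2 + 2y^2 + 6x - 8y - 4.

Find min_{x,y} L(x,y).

L(x,y) separates as P(x) + Q(y) − 4, so its minimum is min P + min Q − 4.
P'(x) = 2x + 6 vanishes at x ∈ {-3}; Q'(y) = 4y - 8 vanishes at y ∈ {2}.
Local minima of P (where P''>0): P(-3)=-9. Local minima of Q: Q(2)=-8.
So the global minimum of L is P(-3) + Q(2) − 4 = -9 − 8 − 4 = -21, attained at (-3, 2).

-21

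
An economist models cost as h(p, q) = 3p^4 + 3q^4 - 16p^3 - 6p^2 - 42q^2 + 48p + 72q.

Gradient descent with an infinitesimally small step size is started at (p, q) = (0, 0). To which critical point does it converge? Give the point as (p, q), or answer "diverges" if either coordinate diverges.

h is separable, so gradient descent decouples: p follows -∂h/∂p, q follows -∂h/∂q.
∂h/∂p = 12(p - 4)(p - 1)(p + 1); at p=0 this is 48, so p decreases.
∂h/∂q = 12(q - 2)(q - 1)(q + 3); at q=0 this is 72, so q decreases.
p converges to its nearest critical value -1 (a local min of the p-part); q converges to -3. The iterate converges to (-1, -3).

(-1, -3)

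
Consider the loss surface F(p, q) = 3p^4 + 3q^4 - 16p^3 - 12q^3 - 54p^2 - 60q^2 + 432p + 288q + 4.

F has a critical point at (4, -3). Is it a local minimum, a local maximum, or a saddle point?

The mixed partial ∂²F/∂p∂q is 0, so the Hessian at any point is diag(F_pp, F_qq) = diag(12(3p^2 - 8p - 9), 12(3q^2 - 6q - 10)).
At (4, -3): H = diag(84, 420).
Both eigenvalues are positive, so H is positive definite: a local minimum.

local minimum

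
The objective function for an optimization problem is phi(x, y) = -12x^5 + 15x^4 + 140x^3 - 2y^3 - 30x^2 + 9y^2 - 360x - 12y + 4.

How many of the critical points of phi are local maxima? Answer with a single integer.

2

phi separates as a function of x plus a function of y, so ∇phi=0 decouples.
∂phi/∂x = -60(x - 3)(x - 1)(x + 1)(x + 2) = 0 at x ∈ {-2, -1, 1, 3}; ∂phi/∂y = -6(y - 2)(y - 1) = 0 at y ∈ {1, 2}.
The Hessian is diagonal: diag(phi_xx, phi_yy). Second derivatives: phi_xx(-2)=900, phi_xx(-1)=-480, phi_xx(1)=720, phi_xx(3)=-2400; phi_yy(1)=6, phi_yy(2)=-6.
Local maxima occur where both diagonal entries negative: (-1, 2), (3, 2). Count: 2.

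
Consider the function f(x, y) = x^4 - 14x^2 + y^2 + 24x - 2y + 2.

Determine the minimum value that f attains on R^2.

f(x,y) separates as P(x) + Q(y) + 2, so its minimum is min P + min Q + 2.
P'(x) = 4(x - 2)(x - 1)(x + 3) vanishes at x ∈ {-3, 1, 2}; Q'(y) = 2y - 2 vanishes at y ∈ {1}.
Local minima of P (where P''>0): P(-3)=-117, P(2)=8. Local minima of Q: Q(1)=-1.
So the global minimum of f is P(-3) + Q(1) + 2 = -117 − 1 + 2 = -116, attained at (-3, 1).

-116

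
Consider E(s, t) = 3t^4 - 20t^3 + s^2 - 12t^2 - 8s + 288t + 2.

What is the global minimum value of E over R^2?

E(s,t) separates as P(s) + Q(t) + 2, so its minimum is min P + min Q + 2.
P'(s) = 2s - 8 vanishes at s ∈ {4}; Q'(t) = 12(t - 4)(t - 3)(t + 2) vanishes at t ∈ {-2, 3, 4}.
Local minima of P (where P''>0): P(4)=-16. Local minima of Q: Q(-2)=-416, Q(4)=448.
So the global minimum of E is P(4) + Q(-2) + 2 = -16 − 416 + 2 = -430, attained at (4, -2).

-430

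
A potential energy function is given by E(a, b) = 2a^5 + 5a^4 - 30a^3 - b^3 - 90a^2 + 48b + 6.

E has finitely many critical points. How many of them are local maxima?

2

E separates as a function of a plus a function of b, so ∇E=0 decouples.
∂E/∂a = 10a(a - 3)(a + 2)(a + 3) = 0 at a ∈ {-3, -2, 0, 3}; ∂E/∂b = -3(b - 4)(b + 4) = 0 at b ∈ {-4, 4}.
The Hessian is diagonal: diag(E_aa, E_bb). Second derivatives: E_aa(-3)=-180, E_aa(-2)=100, E_aa(0)=-180, E_aa(3)=900; E_bb(-4)=24, E_bb(4)=-24.
Local maxima occur where both diagonal entries negative: (-3, 4), (0, 4). Count: 2.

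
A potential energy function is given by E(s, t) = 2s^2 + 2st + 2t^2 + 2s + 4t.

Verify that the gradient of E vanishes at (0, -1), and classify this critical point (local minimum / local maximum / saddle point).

∇E = (4s + 2t + 2, 2s + 4t + 4); substituting (0, -1) gives ∇E = (0, 0), so (0, -1) is indeed a critical point.
The Hessian of E is constant: H = [[4, 2], [2, 4]].
det(H) = 4·4 − 2² = 12.
det(H) > 0 and tr(H) = 8 > 0, so H is positive definite and the point is a local minimum.

local minimum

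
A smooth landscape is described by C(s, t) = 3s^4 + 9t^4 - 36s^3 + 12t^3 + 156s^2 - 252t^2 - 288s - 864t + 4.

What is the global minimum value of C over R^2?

-4604

C(s,t) separates as P(s) + Q(t) + 4, so its minimum is min P + min Q + 4.
P'(s) = 12(s - 4)(s - 3)(s - 2) vanishes at s ∈ {2, 3, 4}; Q'(t) = 36(t - 4)(t + 2)(t + 3) vanishes at t ∈ {-3, -2, 4}.
Local minima of P (where P''>0): P(2)=-192, P(4)=-192. Local minima of Q: Q(-3)=729, Q(4)=-4416.
So the global minimum of C is P(2) + Q(4) + 4 = -192 − 4416 + 4 = -4604, attained at (2, 4).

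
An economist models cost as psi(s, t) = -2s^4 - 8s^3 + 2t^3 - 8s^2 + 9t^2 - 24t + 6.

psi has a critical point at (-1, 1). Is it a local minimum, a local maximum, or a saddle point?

The mixed partial ∂²psi/∂s∂t is 0, so the Hessian at any point is diag(psi_ss, psi_tt) = diag(-8(3s^2 + 6s + 2), 6(2t + 3)).
At (-1, 1): H = diag(8, 30).
Both eigenvalues are positive, so H is positive definite: a local minimum.

local minimum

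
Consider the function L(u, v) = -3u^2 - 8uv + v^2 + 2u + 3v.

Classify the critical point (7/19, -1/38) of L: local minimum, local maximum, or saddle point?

The Hessian of L is constant: H = [[-6, -8], [-8, 2]].
det(H) = (-6)·2 − (-8)² = -76.
Since det(H) < 0, H is indefinite and the critical point is a saddle point.

saddle point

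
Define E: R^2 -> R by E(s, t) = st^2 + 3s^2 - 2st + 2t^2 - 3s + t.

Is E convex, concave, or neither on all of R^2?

The term st^2 is cubic, so the Hessian is not constant.
∂²E/∂t² = 2s + 4, which takes both signs as s varies (negative for sufficiently negative s). A diagonal entry of the Hessian changing sign means the Hessian is neither positive- nor negative-semidefinite on all of R^2.

neither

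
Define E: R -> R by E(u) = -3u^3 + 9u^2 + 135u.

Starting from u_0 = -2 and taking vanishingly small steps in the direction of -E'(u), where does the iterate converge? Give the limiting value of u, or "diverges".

-3

E'(u) = -9(u - 5)(u + 3), so E'(-2) = 63.
Gradient descent moves in the -E' direction, i.e. u is decreasing.
The nearest critical point in that direction is u = -3, where E'' = 72 > 0 (a local minimum). The iterate converges there.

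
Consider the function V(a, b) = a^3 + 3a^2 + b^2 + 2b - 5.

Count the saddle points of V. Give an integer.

1

V separates as a function of a plus a function of b, so ∇V=0 decouples.
∂V/∂a = 3a(a + 2) = 0 at a ∈ {-2, 0}; ∂V/∂b = 2(b + 1) = 0 at b ∈ {-1}.
The Hessian is diagonal: diag(V_aa, V_bb). Second derivatives: V_aa(-2)=-6, V_aa(0)=6; V_bb(-1)=2.
Saddle points occur where the two diagonal entries have opposite signs: (-2, -1). Count: 1.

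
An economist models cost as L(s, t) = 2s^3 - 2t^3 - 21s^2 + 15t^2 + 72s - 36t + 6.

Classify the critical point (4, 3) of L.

saddle point

The mixed partial ∂²L/∂s∂t is 0, so the Hessian at any point is diag(L_ss, L_tt) = diag(6(2s - 7), 6(-2t + 5)).
At (4, 3): H = diag(6, -6).
The eigenvalues have opposite signs, so H is indefinite: a saddle point.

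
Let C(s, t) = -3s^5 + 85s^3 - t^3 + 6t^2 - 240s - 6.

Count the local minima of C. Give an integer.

C separates as a function of s plus a function of t, so ∇C=0 decouples.
∂C/∂s = -15(s - 4)(s - 1)(s + 1)(s + 4) = 0 at s ∈ {-4, -1, 1, 4}; ∂C/∂t = -3t(t - 4) = 0 at t ∈ {0, 4}.
The Hessian is diagonal: diag(C_ss, C_tt). Second derivatives: C_ss(-4)=1800, C_ss(-1)=-450, C_ss(1)=450, C_ss(4)=-1800; C_tt(0)=12, C_tt(4)=-12.
Local minima occur where both diagonal entries positive: (-4, 0), (1, 0). Count: 2.

2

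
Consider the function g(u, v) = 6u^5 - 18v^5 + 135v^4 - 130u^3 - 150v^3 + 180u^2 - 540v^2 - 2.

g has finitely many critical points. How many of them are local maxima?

g separates as a function of u plus a function of v, so ∇g=0 decouples.
∂g/∂u = 30u(u - 3)(u - 1)(u + 4) = 0 at u ∈ {-4, 0, 1, 3}; ∂g/∂v = -90v(v - 4)(v - 3)(v + 1) = 0 at v ∈ {-1, 0, 3, 4}.
The Hessian is diagonal: diag(g_uu, g_vv). Second derivatives: g_uu(-4)=-4200, g_uu(0)=360, g_uu(1)=-300, g_uu(3)=1260; g_vv(-1)=1800, g_vv(0)=-1080, g_vv(3)=1080, g_vv(4)=-1800.
Local maxima occur where both diagonal entries negative: (-4, 0), (-4, 4), (1, 0), (1, 4). Count: 4.

4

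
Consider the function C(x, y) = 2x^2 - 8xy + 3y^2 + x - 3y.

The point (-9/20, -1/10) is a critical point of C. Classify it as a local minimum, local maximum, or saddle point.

saddle point

The Hessian of C is constant: H = [[4, -8], [-8, 6]].
det(H) = 4·6 − (-8)² = -40.
Since det(H) < 0, H is indefinite and the critical point is a saddle point.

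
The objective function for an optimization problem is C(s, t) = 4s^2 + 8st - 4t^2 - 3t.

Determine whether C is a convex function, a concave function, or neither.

C is quadratic, so its Hessian is the constant matrix H = [[8, 8], [8, -8]].
det(H) = -128, tr(H) = 0.
det(H) < 0, so H is indefinite: neither convex nor concave.

neither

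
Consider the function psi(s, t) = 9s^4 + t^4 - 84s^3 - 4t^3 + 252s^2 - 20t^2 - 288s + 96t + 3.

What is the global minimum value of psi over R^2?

-468

psi(s,t) separates as P(s) + Q(t) + 3, so its minimum is min P + min Q + 3.
P'(s) = 36(s - 4)(s - 2)(s - 1) vanishes at s ∈ {1, 2, 4}; Q'(t) = 4(t - 4)(t - 2)(t + 3) vanishes at t ∈ {-3, 2, 4}.
Local minima of P (where P''>0): P(1)=-111, P(4)=-192. Local minima of Q: Q(-3)=-279, Q(4)=64.
So the global minimum of psi is P(4) + Q(-3) + 3 = -192 − 279 + 3 = -468, attained at (4, -3).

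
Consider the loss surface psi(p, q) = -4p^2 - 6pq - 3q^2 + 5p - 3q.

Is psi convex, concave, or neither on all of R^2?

psi is quadratic, so its Hessian is the constant matrix H = [[-8, -6], [-6, -6]].
det(H) = 12, tr(H) = -14.
det(H) > 0 and tr(H) < 0, so H is negative definite everywhere: concave.

concave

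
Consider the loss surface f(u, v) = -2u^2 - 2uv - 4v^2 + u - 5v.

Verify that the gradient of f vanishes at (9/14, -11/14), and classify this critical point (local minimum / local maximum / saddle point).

∇f = (-4u - 2v + 1, -2u - 8v - 5); substituting (9/14, -11/14) gives ∇f = (0, 0), so (9/14, -11/14) is indeed a critical point.
The Hessian of f is constant: H = [[-4, -2], [-2, -8]].
det(H) = (-4)·(-8) − (-2)² = 28.
det(H) > 0 and tr(H) = -12 < 0, so H is negative definite and the point is a local maximum.

local maximum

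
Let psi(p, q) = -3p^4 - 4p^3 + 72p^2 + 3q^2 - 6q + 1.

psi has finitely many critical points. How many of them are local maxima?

psi separates as a function of p plus a function of q, so ∇psi=0 decouples.
∂psi/∂p = -12p(p - 3)(p + 4) = 0 at p ∈ {-4, 0, 3}; ∂psi/∂q = 6(q - 1) = 0 at q ∈ {1}.
The Hessian is diagonal: diag(psi_pp, psi_qq). Second derivatives: psi_pp(-4)=-336, psi_pp(0)=144, psi_pp(3)=-252; psi_qq(1)=6.
Local maxima occur where both diagonal entries negative: none. Count: 0.

0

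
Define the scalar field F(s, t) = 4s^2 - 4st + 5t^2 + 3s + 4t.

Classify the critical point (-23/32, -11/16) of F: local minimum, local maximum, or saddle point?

local minimum

The Hessian of F is constant: H = [[8, -4], [-4, 10]].
det(H) = 8·10 − (-4)² = 64.
det(H) > 0 and tr(H) = 18 > 0, so H is positive definite and the point is a local minimum.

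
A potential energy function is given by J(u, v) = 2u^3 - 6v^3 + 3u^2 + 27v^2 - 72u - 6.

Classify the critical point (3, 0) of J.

The mixed partial ∂²J/∂u∂v is 0, so the Hessian at any point is diag(J_uu, J_vv) = diag(6(2u + 1), 18(-2v + 3)).
At (3, 0): H = diag(42, 54).
Both eigenvalues are positive, so H is positive definite: a local minimum.

local minimum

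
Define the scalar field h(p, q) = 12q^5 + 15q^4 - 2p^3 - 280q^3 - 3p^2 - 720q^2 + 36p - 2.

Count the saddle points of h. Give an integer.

4

h separates as a function of p plus a function of q, so ∇h=0 decouples.
∂h/∂p = -6(p - 2)(p + 3) = 0 at p ∈ {-3, 2}; ∂h/∂q = 60q(q - 4)(q + 2)(q + 3) = 0 at q ∈ {-3, -2, 0, 4}.
The Hessian is diagonal: diag(h_pp, h_qq). Second derivatives: h_pp(-3)=30, h_pp(2)=-30; h_qq(-3)=-1260, h_qq(-2)=720, h_qq(0)=-1440, h_qq(4)=10080.
Saddle points occur where the two diagonal entries have opposite signs: (-3, -3), (-3, 0), (2, -2), (2, 4). Count: 4.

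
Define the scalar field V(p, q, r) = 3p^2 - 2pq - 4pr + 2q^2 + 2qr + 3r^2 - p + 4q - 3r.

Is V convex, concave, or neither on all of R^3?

V is quadratic, so its Hessian is the constant matrix H = [[6, -2, -4], [-2, 4, 2], [-4, 2, 6]].
Leading principal minors: 6, 20, 64.
All positive ⇒ H ≻ 0 ⇒ convex.

convex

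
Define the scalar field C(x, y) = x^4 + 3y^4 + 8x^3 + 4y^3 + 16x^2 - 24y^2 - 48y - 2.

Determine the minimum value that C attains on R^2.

C(x,y) separates as P(x) + Q(y) − 2, so its minimum is min P + min Q − 2.
P'(x) = 4x(x + 2)(x + 4) vanishes at x ∈ {-4, -2, 0}; Q'(y) = 12(y - 2)(y + 1)(y + 2) vanishes at y ∈ {-2, -1, 2}.
Local minima of P (where P''>0): P(-4)=0, P(0)=0. Local minima of Q: Q(-2)=16, Q(2)=-112.
So the global minimum of C is P(-4) + Q(2) − 2 = 0 − 112 − 2 = -114, attained at (-4, 2).

-114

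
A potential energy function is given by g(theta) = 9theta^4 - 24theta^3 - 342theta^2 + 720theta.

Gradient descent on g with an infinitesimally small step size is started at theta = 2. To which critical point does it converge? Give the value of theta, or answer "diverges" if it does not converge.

5

g'(theta) = 36(theta - 5)(theta - 1)(theta + 4), so g'(2) = -648.
Gradient descent moves in the -g' direction, i.e. theta is increasing.
The nearest critical point in that direction is theta = 5, where g'' = 1296 > 0 (a local minimum). The iterate converges there.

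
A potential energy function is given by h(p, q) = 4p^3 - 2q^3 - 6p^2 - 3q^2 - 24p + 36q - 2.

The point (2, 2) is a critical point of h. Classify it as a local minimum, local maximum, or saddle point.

The mixed partial ∂²h/∂p∂q is 0, so the Hessian at any point is diag(h_pp, h_qq) = diag(12(2p - 1), -6(2q + 1)).
At (2, 2): H = diag(36, -30).
The eigenvalues have opposite signs, so H is indefinite: a saddle point.

saddle point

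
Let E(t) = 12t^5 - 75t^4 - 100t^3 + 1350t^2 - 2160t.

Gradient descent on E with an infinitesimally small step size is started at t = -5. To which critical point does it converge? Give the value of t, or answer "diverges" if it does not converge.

diverges

E'(t) = 60(t - 4)(t - 3)(t - 1)(t + 3), so E'(-5) = 51840.
Gradient descent moves in the -E' direction, i.e. t is decreasing.
There is no critical point below t=-5, and E' keeps the same sign, so the iterate runs off to −∞.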